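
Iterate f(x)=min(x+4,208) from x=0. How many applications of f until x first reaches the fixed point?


Step 1: x=0, cap=208, increment=4
Step 2: x grows by 4 each step until capped at 208; fixed point is x=208
Step 3: iterations = ceil(208/4) = 52

52


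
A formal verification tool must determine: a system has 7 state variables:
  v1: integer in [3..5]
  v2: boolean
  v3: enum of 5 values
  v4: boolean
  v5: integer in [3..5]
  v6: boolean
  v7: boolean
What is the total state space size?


State space = product of domain sizes of all variables.
Domain sizes:
  v1 (integer in [3..5]): 3
  v2 (boolean): 2
  v3 (enum of 5 values): 5
  v4 (boolean): 2
  v5 (integer in [3..5]): 3
  v6 (boolean): 2
  v7 (boolean): 2
Product = 3 * 2 * 5 * 2 * 3 * 2 * 2 = 720

720


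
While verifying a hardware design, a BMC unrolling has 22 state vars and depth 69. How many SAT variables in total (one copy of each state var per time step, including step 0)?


BMC unrolls to depth k, creating one copy of each state var for steps 0..k.
Step count = 69 + 1 = 70 (steps 0 through 69)
Vars per step = 22
Total = 22 * 70 = 1540

1540


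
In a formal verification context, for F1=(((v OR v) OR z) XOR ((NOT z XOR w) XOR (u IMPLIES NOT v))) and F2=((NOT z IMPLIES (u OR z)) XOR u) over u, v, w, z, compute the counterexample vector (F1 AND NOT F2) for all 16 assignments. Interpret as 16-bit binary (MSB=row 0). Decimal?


F1 = (((v OR v) OR z) XOR ((NOT z XOR w) XOR (u IMPLIES NOT v)))
F2 = ((NOT z IMPLIES (u OR z)) XOR u)
Counterexample to F1=>F2 is where F1=1 and F2=0.
Evaluate each row (bits = u,v,w,z, MSB first):
  row 0 [0000]: F1=0 F2=0 -> F1&~F2 -> 0
  row 1 [0001]: F1=0 F2=1 -> F1&~F2 -> 0
  row 2 [0010]: F1=1 F2=0 -> F1&~F2 -> 1
  row 3 [0011]: F1=1 F2=1 -> F1&~F2 -> 0
  row 4 [0100]: F1=1 F2=0 -> F1&~F2 -> 1
  row 5 [0101]: F1=0 F2=1 -> F1&~F2 -> 0
  row 6 [0110]: F1=0 F2=0 -> F1&~F2 -> 0
  row 7 [0111]: F1=1 F2=1 -> F1&~F2 -> 0
  row 8 [1000]: F1=0 F2=0 -> F1&~F2 -> 0
  row 9 [1001]: F1=0 F2=0 -> F1&~F2 -> 0
  row 10 [1010]: F1=1 F2=0 -> F1&~F2 -> 1
  row 11 [1011]: F1=1 F2=0 -> F1&~F2 -> 1
  row 12 [1100]: F1=0 F2=0 -> F1&~F2 -> 0
  row 13 [1101]: F1=1 F2=0 -> F1&~F2 -> 1
  row 14 [1110]: F1=1 F2=0 -> F1&~F2 -> 1
  row 15 [1111]: F1=0 F2=0 -> F1&~F2 -> 0
Full result column, 4 rows per line (u,v fixed per line; w,z runs 00..11 left to right):
  rows 0-3 [u,v=00]: 0010  = hex 2
  rows 4-7 [u,v=01]: 1000  = hex 8
  rows 8-11 [u,v=10]: 0011  = hex 3
  rows 12-15 [u,v=11]: 0110  = hex 6
Counterexample vector (row 0 .. row 15) = 0010100000110110
Output column grouped in 4s = 0010 1000 0011 0110 = 0x2836
Convert to decimal digit by digit (value = value*16 + digit):
  2 -> 2
  2*16 + 8 = 40
  40*16 + 3 = 643
  643*16 + 6 = 10294
Decimal = 10294

10294


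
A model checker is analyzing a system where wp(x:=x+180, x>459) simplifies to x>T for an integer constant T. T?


Formula: wp(x:=E, P) = P[E/x] (substitute E for x in postcondition)
Step 1: Postcondition: x>459
Step 2: Substitute x+180 for x: x+180>459
Step 3: Solve for x: x > 459-180 = 279

279


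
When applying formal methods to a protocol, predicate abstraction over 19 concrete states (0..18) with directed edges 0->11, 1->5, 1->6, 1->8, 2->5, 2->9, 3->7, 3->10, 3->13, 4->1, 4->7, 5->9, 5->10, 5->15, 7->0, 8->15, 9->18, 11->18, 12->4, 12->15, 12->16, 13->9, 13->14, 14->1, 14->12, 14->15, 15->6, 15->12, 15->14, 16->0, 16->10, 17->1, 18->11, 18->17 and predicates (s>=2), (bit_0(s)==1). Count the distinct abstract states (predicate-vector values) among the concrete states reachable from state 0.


BFS from 0:
Concrete reachable: {0, 1, 4, 5, 6, 7, 8, 9, 10, 11, 12, 14, 15, 16, 17, 18}
Abstract via predicates (s>=2), (bit_0(s)==1):
  (0,0) <- {0}
  (0,1) <- {1}
  (1,0) <- {4, 6, 8, 10, 12, 14, 16, 18}
  (1,1) <- {5, 7, 9, 11, 15, 17}
Distinct abstract states = 4

4


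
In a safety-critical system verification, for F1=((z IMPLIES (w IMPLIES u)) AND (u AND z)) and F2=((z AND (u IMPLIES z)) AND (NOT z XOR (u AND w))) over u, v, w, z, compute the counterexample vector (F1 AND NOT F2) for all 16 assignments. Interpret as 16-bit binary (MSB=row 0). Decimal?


F1 = ((z IMPLIES (w IMPLIES u)) AND (u AND z))
F2 = ((z AND (u IMPLIES z)) AND (NOT z XOR (u AND w)))
Counterexample to F1=>F2 is where F1=1 and F2=0.
Evaluate each row (bits = u,v,w,z, MSB first):
  row 0 [0000]: F1=0 F2=0 -> F1&~F2 -> 0
  row 1 [0001]: F1=0 F2=0 -> F1&~F2 -> 0
  row 2 [0010]: F1=0 F2=0 -> F1&~F2 -> 0
  row 3 [0011]: F1=0 F2=0 -> F1&~F2 -> 0
  row 4 [0100]: F1=0 F2=0 -> F1&~F2 -> 0
  row 5 [0101]: F1=0 F2=0 -> F1&~F2 -> 0
  row 6 [0110]: F1=0 F2=0 -> F1&~F2 -> 0
  row 7 [0111]: F1=0 F2=0 -> F1&~F2 -> 0
  row 8 [1000]: F1=0 F2=0 -> F1&~F2 -> 0
  row 9 [1001]: F1=1 F2=0 -> F1&~F2 -> 1
  row 10 [1010]: F1=0 F2=0 -> F1&~F2 -> 0
  row 11 [1011]: F1=1 F2=1 -> F1&~F2 -> 0
  row 12 [1100]: F1=0 F2=0 -> F1&~F2 -> 0
  row 13 [1101]: F1=1 F2=0 -> F1&~F2 -> 1
  row 14 [1110]: F1=0 F2=0 -> F1&~F2 -> 0
  row 15 [1111]: F1=1 F2=1 -> F1&~F2 -> 0
Full result column, 4 rows per line (u,v fixed per line; w,z runs 00..11 left to right):
  rows 0-3 [u,v=00]: 0000  = hex 0
  rows 4-7 [u,v=01]: 0000  = hex 0
  rows 8-11 [u,v=10]: 0100  = hex 4
  rows 12-15 [u,v=11]: 0100  = hex 4
Counterexample vector (row 0 .. row 15) = 0000000001000100
Output column grouped in 4s = 0000 0000 0100 0100 = 0x0044
Convert to decimal digit by digit (value = value*16 + digit):
  0 -> 0
  0*16 + 0 = 0
  0*16 + 4 = 4
  4*16 + 4 = 68
Decimal = 68

68


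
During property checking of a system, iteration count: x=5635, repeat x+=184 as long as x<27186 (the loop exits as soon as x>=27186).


Step 1: x goes from 5635 toward 27186 by 184; the body runs while x<27186, so iterations = ceil((bound-start)/step)
Step 2: Distance=21551
Step 3: ceil(21551/184)=118

118


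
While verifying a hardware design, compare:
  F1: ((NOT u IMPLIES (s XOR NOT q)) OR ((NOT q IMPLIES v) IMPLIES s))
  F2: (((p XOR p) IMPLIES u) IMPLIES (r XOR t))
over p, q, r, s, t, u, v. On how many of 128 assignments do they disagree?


F1 = ((NOT u IMPLIES (s XOR NOT q)) OR ((NOT q IMPLIES v) IMPLIES s))
F2 = (((p XOR p) IMPLIES u) IMPLIES (r XOR t))
Evaluate both on each of 128 rows (bits = p,q,r,s,t,u,v):
  row 0 [0000000]: F1=1 F2=0 (differ) -> 1
  row 1 [0000001]: F1=1 F2=0 (differ) -> 1
  row 2 [0000010]: F1=1 F2=0 (differ) -> 1
  row 3 [0000011]: F1=1 F2=0 (differ) -> 1
  row 4 [0000100]: F1=1 F2=1 -> 0
  (every remaining row is evaluated the same way; all 128 results are listed next)
Full result column, 8 rows per line (p,q,r,s fixed per line; t,u,v runs 000..111 left to right):
  rows 0-7 [p,q,r,s=0000]: 11110000  (ones: 4)
  rows 8-15 [p,q,r,s=0001]: 11110000  (ones: 4)
  rows 16-23 [p,q,r,s=0010]: 00001111  (ones: 4)
  rows 24-31 [p,q,r,s=0011]: 00001111  (ones: 4)
  rows 32-39 [p,q,r,s=0100]: 00111100  (ones: 4)
  rows 40-47 [p,q,r,s=0101]: 11110000  (ones: 4)
  rows 48-55 [p,q,r,s=0110]: 11000011  (ones: 4)
  rows 56-63 [p,q,r,s=0111]: 00001111  (ones: 4)
  rows 64-71 [p,q,r,s=1000]: 11110000  (ones: 4)
  rows 72-79 [p,q,r,s=1001]: 11110000  (ones: 4)
  rows 80-87 [p,q,r,s=1010]: 00001111  (ones: 4)
  rows 88-95 [p,q,r,s=1011]: 00001111  (ones: 4)
  rows 96-103 [p,q,r,s=1100]: 00111100  (ones: 4)
  rows 104-111 [p,q,r,s=1101]: 11110000  (ones: 4)
  rows 112-119 [p,q,r,s=1110]: 11000011  (ones: 4)
  rows 120-127 [p,q,r,s=1111]: 00001111  (ones: 4)
Disagreements = 4+4+4+4+4+4+4+4+4+4+4+4+4+4+4+4 = 64

64


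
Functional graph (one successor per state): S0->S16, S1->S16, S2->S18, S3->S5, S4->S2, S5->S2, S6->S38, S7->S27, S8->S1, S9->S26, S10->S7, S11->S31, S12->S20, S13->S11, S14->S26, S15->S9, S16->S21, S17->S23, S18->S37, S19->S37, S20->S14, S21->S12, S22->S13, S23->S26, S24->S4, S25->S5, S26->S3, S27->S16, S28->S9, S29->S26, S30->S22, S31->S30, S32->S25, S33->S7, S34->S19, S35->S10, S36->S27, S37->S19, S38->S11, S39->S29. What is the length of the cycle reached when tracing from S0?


Trace from S0 until a state repeats:
  S0 -> S16 -> S21 -> S12 -> S20 -> S14 -> S26 -> S3 -> S5 -> S2 -> S18 -> S37 -> S19 -> S37
S37 first seen at step 11, revisited at step 13.
Cycle length = 13 - 11 = 2

2


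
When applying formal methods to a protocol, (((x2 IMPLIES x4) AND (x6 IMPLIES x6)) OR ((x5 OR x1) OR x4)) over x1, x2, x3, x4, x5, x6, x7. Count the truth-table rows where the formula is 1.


Formula: (((x2 IMPLIES x4) AND (x6 IMPLIES x6)) OR ((x5 OR x1) OR x4)) over 7 vars (128 rows)
Evaluate each row (x1, x2, x3, x4, x5, x6, x7 as bits, MSB first):
  row 0 [0000000]: (((0 IMPLIES 0) AND (0 IMPLIES 0)) OR ((0 OR 0) OR 0)) -> 1
  row 1 [0000001]: (((0 IMPLIES 0) AND (0 IMPLIES 0)) OR ((0 OR 0) OR 0)) -> 1
  row 2 [0000010]: (((0 IMPLIES 0) AND (1 IMPLIES 1)) OR ((0 OR 0) OR 0)) -> 1
  row 3 [0000011]: (((0 IMPLIES 0) AND (1 IMPLIES 1)) OR ((0 OR 0) OR 0)) -> 1
  row 4 [0000100]: (((0 IMPLIES 0) AND (0 IMPLIES 0)) OR ((1 OR 0) OR 0)) -> 1
  (every remaining row is evaluated the same way; all 128 results are listed next)
Full result column, 8 rows per line (x1,x2,x3,x4 fixed per line; x5,x6,x7 runs 000..111 left to right):
  rows 0-7 [x1,x2,x3,x4=0000]: 11111111  (ones: 8)
  rows 8-15 [x1,x2,x3,x4=0001]: 11111111  (ones: 8)
  rows 16-23 [x1,x2,x3,x4=0010]: 11111111  (ones: 8)
  rows 24-31 [x1,x2,x3,x4=0011]: 11111111  (ones: 8)
  rows 32-39 [x1,x2,x3,x4=0100]: 00001111  (ones: 4)
  rows 40-47 [x1,x2,x3,x4=0101]: 11111111  (ones: 8)
  rows 48-55 [x1,x2,x3,x4=0110]: 00001111  (ones: 4)
  rows 56-63 [x1,x2,x3,x4=0111]: 11111111  (ones: 8)
  rows 64-71 [x1,x2,x3,x4=1000]: 11111111  (ones: 8)
  rows 72-79 [x1,x2,x3,x4=1001]: 11111111  (ones: 8)
  rows 80-87 [x1,x2,x3,x4=1010]: 11111111  (ones: 8)
  rows 88-95 [x1,x2,x3,x4=1011]: 11111111  (ones: 8)
  rows 96-103 [x1,x2,x3,x4=1100]: 11111111  (ones: 8)
  rows 104-111 [x1,x2,x3,x4=1101]: 11111111  (ones: 8)
  rows 112-119 [x1,x2,x3,x4=1110]: 11111111  (ones: 8)
  rows 120-127 [x1,x2,x3,x4=1111]: 11111111  (ones: 8)
Count of 1-rows = 8+8+8+8+4+8+4+8+8+8+8+8+8+8+8+8 = 120

120


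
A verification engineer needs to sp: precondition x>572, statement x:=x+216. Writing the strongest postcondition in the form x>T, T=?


Formula: sp(P, x:=E) = exists old_x. (x = E[old_x/x]) AND P[old_x/x] (old_x is the value of x before the assignment; eliminate old_x by solving x = E[old_x/x] for old_x)
Step 1: Precondition P: x>572, i.e. old_x > 572
Step 2: Assignment gives x = old_x + 216, so old_x = x - 216
Step 3: Substitute into P: x - 216 > 572
Step 4: Simplify: x > 572+216 = 788

788


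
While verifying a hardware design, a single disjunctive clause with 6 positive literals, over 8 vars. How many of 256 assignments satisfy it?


Step 1: Total=2^8=256
Step 2: Unsat when all 6 false: 2^2=4
Step 3: Sat=256-4=252

252


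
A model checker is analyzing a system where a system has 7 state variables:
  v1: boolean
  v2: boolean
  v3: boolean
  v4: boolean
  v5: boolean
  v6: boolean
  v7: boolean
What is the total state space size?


State space = product of domain sizes of all variables.
Domain sizes:
  v1 (boolean): 2
  v2 (boolean): 2
  v3 (boolean): 2
  v4 (boolean): 2
  v5 (boolean): 2
  v6 (boolean): 2
  v7 (boolean): 2
Product = 2 * 2 * 2 * 2 * 2 * 2 * 2 = 128

128


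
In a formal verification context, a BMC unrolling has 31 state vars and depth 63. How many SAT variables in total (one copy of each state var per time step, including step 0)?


BMC unrolls to depth k, creating one copy of each state var for steps 0..k.
Step count = 63 + 1 = 64 (steps 0 through 63)
Vars per step = 31
Total = 31 * 64 = 1984

1984


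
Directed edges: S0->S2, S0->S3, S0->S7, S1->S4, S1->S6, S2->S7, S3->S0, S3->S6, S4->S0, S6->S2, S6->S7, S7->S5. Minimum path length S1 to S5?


BFS layer-by-layer from S1:
  dist 0: {S1}
  dist 1: {S4, S6}
  dist 2: {S0, S2, S7}
  dist 3: {S3, S5}
  -> S5 reached at distance 3
Shortest path length = 3

3


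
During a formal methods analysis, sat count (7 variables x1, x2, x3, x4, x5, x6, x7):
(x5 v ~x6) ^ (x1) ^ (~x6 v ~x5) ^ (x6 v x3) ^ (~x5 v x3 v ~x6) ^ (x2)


CNF with 6 clauses over 7 vars (128 assignments).
An assignment satisfies CNF iff every clause has >=1 true literal.
Check each row (bits = x1,x2,x3,x4,x5,x6,x7; clause T/F shown):
  row 0 [0000000]: clauses=TFTFTF -> 0
  row 1 [0000001]: clauses=TFTFTF -> 0
  row 2 [0000010]: clauses=FFTTTF -> 0
  row 3 [0000011]: clauses=FFTTTF -> 0
  row 4 [0000100]: clauses=TFTFTF -> 0
  (every remaining row is evaluated the same way; all 128 results are listed next)
Full result column, 8 rows per line (x1,x2,x3,x4 fixed per line; x5,x6,x7 runs 000..111 left to right):
  rows 0-7 [x1,x2,x3,x4=0000]: 00000000  (ones: 0)
  rows 8-15 [x1,x2,x3,x4=0001]: 00000000  (ones: 0)
  rows 16-23 [x1,x2,x3,x4=0010]: 00000000  (ones: 0)
  rows 24-31 [x1,x2,x3,x4=0011]: 00000000  (ones: 0)
  rows 32-39 [x1,x2,x3,x4=0100]: 00000000  (ones: 0)
  rows 40-47 [x1,x2,x3,x4=0101]: 00000000  (ones: 0)
  rows 48-55 [x1,x2,x3,x4=0110]: 00000000  (ones: 0)
  rows 56-63 [x1,x2,x3,x4=0111]: 00000000  (ones: 0)
  rows 64-71 [x1,x2,x3,x4=1000]: 00000000  (ones: 0)
  rows 72-79 [x1,x2,x3,x4=1001]: 00000000  (ones: 0)
  rows 80-87 [x1,x2,x3,x4=1010]: 00000000  (ones: 0)
  rows 88-95 [x1,x2,x3,x4=1011]: 00000000  (ones: 0)
  rows 96-103 [x1,x2,x3,x4=1100]: 00000000  (ones: 0)
  rows 104-111 [x1,x2,x3,x4=1101]: 00000000  (ones: 0)
  rows 112-119 [x1,x2,x3,x4=1110]: 11001100  (ones: 4)
  rows 120-127 [x1,x2,x3,x4=1111]: 11001100  (ones: 4)
Satisfying assignments = 0+0+0+0+0+0+0+0+0+0+0+0+0+0+4+4 = 8

8


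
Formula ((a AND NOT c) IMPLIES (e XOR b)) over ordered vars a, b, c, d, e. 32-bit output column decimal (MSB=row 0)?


Formula: ((a AND NOT c) IMPLIES (e XOR b)) over a, b, c, d, e (32 rows)
Evaluate each row (bits = a,b,c,d,e, MSB first):
  row 0 [00000]: ((0 AND NOT 0) IMPLIES (0 XOR 0)) -> 1
  row 1 [00001]: ((0 AND NOT 0) IMPLIES (1 XOR 0)) -> 1
  row 2 [00010]: ((0 AND NOT 0) IMPLIES (0 XOR 0)) -> 1
  row 3 [00011]: ((0 AND NOT 0) IMPLIES (1 XOR 0)) -> 1
  row 4 [00100]: ((0 AND NOT 1) IMPLIES (0 XOR 0)) -> 1
  row 5 [00101]: ((0 AND NOT 1) IMPLIES (1 XOR 0)) -> 1
  row 6 [00110]: ((0 AND NOT 1) IMPLIES (0 XOR 0)) -> 1
  row 7 [00111]: ((0 AND NOT 1) IMPLIES (1 XOR 0)) -> 1
  row 8 [01000]: ((0 AND NOT 0) IMPLIES (0 XOR 1)) -> 1
  row 9 [01001]: ((0 AND NOT 0) IMPLIES (1 XOR 1)) -> 1
  row 10 [01010]: ((0 AND NOT 0) IMPLIES (0 XOR 1)) -> 1
  row 11 [01011]: ((0 AND NOT 0) IMPLIES (1 XOR 1)) -> 1
  row 12 [01100]: ((0 AND NOT 1) IMPLIES (0 XOR 1)) -> 1
  row 13 [01101]: ((0 AND NOT 1) IMPLIES (1 XOR 1)) -> 1
  row 14 [01110]: ((0 AND NOT 1) IMPLIES (0 XOR 1)) -> 1
  row 15 [01111]: ((0 AND NOT 1) IMPLIES (1 XOR 1)) -> 1
  row 16 [10000]: ((1 AND NOT 0) IMPLIES (0 XOR 0)) -> 0
  row 17 [10001]: ((1 AND NOT 0) IMPLIES (1 XOR 0)) -> 1
  row 18 [10010]: ((1 AND NOT 0) IMPLIES (0 XOR 0)) -> 0
  row 19 [10011]: ((1 AND NOT 0) IMPLIES (1 XOR 0)) -> 1
  row 20 [10100]: ((1 AND NOT 1) IMPLIES (0 XOR 0)) -> 1
  row 21 [10101]: ((1 AND NOT 1) IMPLIES (1 XOR 0)) -> 1
  row 22 [10110]: ((1 AND NOT 1) IMPLIES (0 XOR 0)) -> 1
  row 23 [10111]: ((1 AND NOT 1) IMPLIES (1 XOR 0)) -> 1
  row 24 [11000]: ((1 AND NOT 0) IMPLIES (0 XOR 1)) -> 1
  row 25 [11001]: ((1 AND NOT 0) IMPLIES (1 XOR 1)) -> 0
  row 26 [11010]: ((1 AND NOT 0) IMPLIES (0 XOR 1)) -> 1
  row 27 [11011]: ((1 AND NOT 0) IMPLIES (1 XOR 1)) -> 0
  row 28 [11100]: ((1 AND NOT 1) IMPLIES (0 XOR 1)) -> 1
  row 29 [11101]: ((1 AND NOT 1) IMPLIES (1 XOR 1)) -> 1
  row 30 [11110]: ((1 AND NOT 1) IMPLIES (0 XOR 1)) -> 1
  row 31 [11111]: ((1 AND NOT 1) IMPLIES (1 XOR 1)) -> 1
Full result column, 4 rows per line (a,b,c fixed per line; d,e runs 00..11 left to right):
  rows 0-3 [a,b,c=000]: 1111  = hex F
  rows 4-7 [a,b,c=001]: 1111  = hex F
  rows 8-11 [a,b,c=010]: 1111  = hex F
  rows 12-15 [a,b,c=011]: 1111  = hex F
  rows 16-19 [a,b,c=100]: 0101  = hex 5
  rows 20-23 [a,b,c=101]: 1111  = hex F
  rows 24-27 [a,b,c=110]: 1010  = hex A
  rows 28-31 [a,b,c=111]: 1111  = hex F
Output column (row 0 .. row 31) = 11111111111111110101111110101111
Output column grouped in 4s = 1111 1111 1111 1111 0101 1111 1010 1111 = 0xFFFF5FAF
Convert to decimal digit by digit (value = value*16 + digit):
  F -> 15
  15*16 + 15 (F) = 255
  255*16 + 15 (F) = 4095
  4095*16 + 15 (F) = 65535
  65535*16 + 5 = 1048565
  1048565*16 + 15 (F) = 16777055
  16777055*16 + 10 (A) = 268432890
  268432890*16 + 15 (F) = 4294926255
Decimal = 4294926255

4294926255


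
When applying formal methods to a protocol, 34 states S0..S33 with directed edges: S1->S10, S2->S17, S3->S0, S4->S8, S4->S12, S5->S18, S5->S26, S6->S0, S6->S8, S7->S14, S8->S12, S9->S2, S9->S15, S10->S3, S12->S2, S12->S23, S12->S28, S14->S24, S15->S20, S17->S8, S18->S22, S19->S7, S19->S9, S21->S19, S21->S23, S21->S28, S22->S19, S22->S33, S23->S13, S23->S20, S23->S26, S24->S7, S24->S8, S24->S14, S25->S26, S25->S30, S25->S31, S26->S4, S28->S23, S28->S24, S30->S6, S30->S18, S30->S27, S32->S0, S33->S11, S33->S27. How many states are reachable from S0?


BFS from S0:
  layer 0: {S0}
Reachable set: {S0}
Count = 1

1


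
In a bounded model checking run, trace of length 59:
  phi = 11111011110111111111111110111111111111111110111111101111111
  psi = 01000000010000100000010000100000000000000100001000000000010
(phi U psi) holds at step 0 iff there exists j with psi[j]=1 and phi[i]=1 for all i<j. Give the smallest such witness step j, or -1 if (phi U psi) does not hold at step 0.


(phi U psi) at 0: need smallest j with psi[j]=1 and phi[i]=1 for all i in [0,j).
Scan from step 0:
  step 0: phi=1, psi=0 -> continue
  step 1: psi=1 and phi held for [0,1) -> witness found
Witness step = 1

1


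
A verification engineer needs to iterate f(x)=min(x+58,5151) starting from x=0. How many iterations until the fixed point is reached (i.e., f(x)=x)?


Step 1: x=0, cap=5151, increment=58
Step 2: x grows by 58 each step until capped at 5151; fixed point is x=5151
Step 3: iterations = ceil(5151/58) = 89

89


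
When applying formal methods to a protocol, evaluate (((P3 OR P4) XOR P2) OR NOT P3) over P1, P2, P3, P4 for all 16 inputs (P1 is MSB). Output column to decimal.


Formula: (((P3 OR P4) XOR P2) OR NOT P3) over P1, P2, P3, P4 (16 rows)
Evaluate each row (bits = P1,P2,P3,P4, MSB first):
  row 0 [0000]: (((0 OR 0) XOR 0) OR NOT 0) -> 1
  row 1 [0001]: (((0 OR 1) XOR 0) OR NOT 0) -> 1
  row 2 [0010]: (((1 OR 0) XOR 0) OR NOT 1) -> 1
  row 3 [0011]: (((1 OR 1) XOR 0) OR NOT 1) -> 1
  row 4 [0100]: (((0 OR 0) XOR 1) OR NOT 0) -> 1
  row 5 [0101]: (((0 OR 1) XOR 1) OR NOT 0) -> 1
  row 6 [0110]: (((1 OR 0) XOR 1) OR NOT 1) -> 0
  row 7 [0111]: (((1 OR 1) XOR 1) OR NOT 1) -> 0
  row 8 [1000]: (((0 OR 0) XOR 0) OR NOT 0) -> 1
  row 9 [1001]: (((0 OR 1) XOR 0) OR NOT 0) -> 1
  row 10 [1010]: (((1 OR 0) XOR 0) OR NOT 1) -> 1
  row 11 [1011]: (((1 OR 1) XOR 0) OR NOT 1) -> 1
  row 12 [1100]: (((0 OR 0) XOR 1) OR NOT 0) -> 1
  row 13 [1101]: (((0 OR 1) XOR 1) OR NOT 0) -> 1
  row 14 [1110]: (((1 OR 0) XOR 1) OR NOT 1) -> 0
  row 15 [1111]: (((1 OR 1) XOR 1) OR NOT 1) -> 0
Full result column, 4 rows per line (P1,P2 fixed per line; P3,P4 runs 00..11 left to right):
  rows 0-3 [P1,P2=00]: 1111  = hex F
  rows 4-7 [P1,P2=01]: 1100  = hex C
  rows 8-11 [P1,P2=10]: 1111  = hex F
  rows 12-15 [P1,P2=11]: 1100  = hex C
Output column (row 0 .. row 15) = 1111110011111100
Output column grouped in 4s = 1111 1100 1111 1100 = 0xFCFC
Convert to decimal digit by digit (value = value*16 + digit):
  F -> 15
  15*16 + 12 (C) = 252
  252*16 + 15 (F) = 4047
  4047*16 + 12 (C) = 64764
Decimal = 64764

64764


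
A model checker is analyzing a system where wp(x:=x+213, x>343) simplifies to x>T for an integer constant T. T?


Formula: wp(x:=E, P) = P[E/x] (substitute E for x in postcondition)
Step 1: Postcondition: x>343
Step 2: Substitute x+213 for x: x+213>343
Step 3: Solve for x: x > 343-213 = 130

130


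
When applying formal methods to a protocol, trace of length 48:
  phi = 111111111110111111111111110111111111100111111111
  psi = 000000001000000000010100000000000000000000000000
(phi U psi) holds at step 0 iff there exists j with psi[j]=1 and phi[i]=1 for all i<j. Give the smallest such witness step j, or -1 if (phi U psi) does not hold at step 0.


(phi U psi) at 0: need smallest j with psi[j]=1 and phi[i]=1 for all i in [0,j).
Scan from step 0:
  step 0: phi=1, psi=0 -> continue
  step 1: phi=1, psi=0 -> continue
  step 2: phi=1, psi=0 -> continue
  step 3: phi=1, psi=0 -> continue
  step 8: psi=1 and phi held for [0,8) -> witness found
Witness step = 8

8


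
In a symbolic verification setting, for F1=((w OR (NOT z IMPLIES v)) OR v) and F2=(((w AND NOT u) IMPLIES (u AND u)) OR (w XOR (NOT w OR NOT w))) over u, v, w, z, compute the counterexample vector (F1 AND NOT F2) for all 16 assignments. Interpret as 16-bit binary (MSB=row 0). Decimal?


F1 = ((w OR (NOT z IMPLIES v)) OR v)
F2 = (((w AND NOT u) IMPLIES (u AND u)) OR (w XOR (NOT w OR NOT w)))
Counterexample to F1=>F2 is where F1=1 and F2=0.
Evaluate each row (bits = u,v,w,z, MSB first):
  row 0 [0000]: F1=0 F2=1 -> F1&~F2 -> 0
  row 1 [0001]: F1=1 F2=1 -> F1&~F2 -> 0
  row 2 [0010]: F1=1 F2=1 -> F1&~F2 -> 0
  row 3 [0011]: F1=1 F2=1 -> F1&~F2 -> 0
  row 4 [0100]: F1=1 F2=1 -> F1&~F2 -> 0
  row 5 [0101]: F1=1 F2=1 -> F1&~F2 -> 0
  row 6 [0110]: F1=1 F2=1 -> F1&~F2 -> 0
  row 7 [0111]: F1=1 F2=1 -> F1&~F2 -> 0
  row 8 [1000]: F1=0 F2=1 -> F1&~F2 -> 0
  row 9 [1001]: F1=1 F2=1 -> F1&~F2 -> 0
  row 10 [1010]: F1=1 F2=1 -> F1&~F2 -> 0
  row 11 [1011]: F1=1 F2=1 -> F1&~F2 -> 0
  row 12 [1100]: F1=1 F2=1 -> F1&~F2 -> 0
  row 13 [1101]: F1=1 F2=1 -> F1&~F2 -> 0
  row 14 [1110]: F1=1 F2=1 -> F1&~F2 -> 0
  row 15 [1111]: F1=1 F2=1 -> F1&~F2 -> 0
Full result column, 4 rows per line (u,v fixed per line; w,z runs 00..11 left to right):
  rows 0-3 [u,v=00]: 0000  = hex 0
  rows 4-7 [u,v=01]: 0000  = hex 0
  rows 8-11 [u,v=10]: 0000  = hex 0
  rows 12-15 [u,v=11]: 0000  = hex 0
Counterexample vector (row 0 .. row 15) = 0000000000000000
Output column grouped in 4s = 0000 0000 0000 0000 = 0x0000
Convert to decimal digit by digit (value = value*16 + digit):
  0 -> 0
  0*16 + 0 = 0
  0*16 + 0 = 0
  0*16 + 0 = 0
Decimal = 0

0


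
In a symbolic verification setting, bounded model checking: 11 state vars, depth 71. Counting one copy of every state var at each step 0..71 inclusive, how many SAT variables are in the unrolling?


BMC unrolls to depth k, creating one copy of each state var for steps 0..k.
Step count = 71 + 1 = 72 (steps 0 through 71)
Vars per step = 11
Total = 11 * 72 = 792

792


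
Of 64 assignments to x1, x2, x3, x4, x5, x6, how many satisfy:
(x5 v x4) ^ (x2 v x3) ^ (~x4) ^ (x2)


CNF with 4 clauses over 6 vars (64 assignments).
An assignment satisfies CNF iff every clause has >=1 true literal.
Check each row (bits = x1,x2,x3,x4,x5,x6; clause T/F shown):
  row 0 [000000]: clauses=FFTF -> 0
  row 1 [000001]: clauses=FFTF -> 0
  row 2 [000010]: clauses=TFTF -> 0
  row 3 [000011]: clauses=TFTF -> 0
  row 4 [000100]: clauses=TFFF -> 0
  (every remaining row is evaluated the same way; all 64 results are listed next)
Full result column, 8 rows per line (x1,x2,x3 fixed per line; x4,x5,x6 runs 000..111 left to right):
  rows 0-7 [x1,x2,x3=000]: 00000000  (ones: 0)
  rows 8-15 [x1,x2,x3=001]: 00000000  (ones: 0)
  rows 16-23 [x1,x2,x3=010]: 00110000  (ones: 2)
  rows 24-31 [x1,x2,x3=011]: 00110000  (ones: 2)
  rows 32-39 [x1,x2,x3=100]: 00000000  (ones: 0)
  rows 40-47 [x1,x2,x3=101]: 00000000  (ones: 0)
  rows 48-55 [x1,x2,x3=110]: 00110000  (ones: 2)
  rows 56-63 [x1,x2,x3=111]: 00110000  (ones: 2)
Satisfying assignments = 0+0+2+2+0+0+2+2 = 8

8


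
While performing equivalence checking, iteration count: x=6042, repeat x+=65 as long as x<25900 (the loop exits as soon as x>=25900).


Step 1: x goes from 6042 toward 25900 by 65; the body runs while x<25900, so iterations = ceil((bound-start)/step)
Step 2: Distance=19858
Step 3: ceil(19858/65)=306

306


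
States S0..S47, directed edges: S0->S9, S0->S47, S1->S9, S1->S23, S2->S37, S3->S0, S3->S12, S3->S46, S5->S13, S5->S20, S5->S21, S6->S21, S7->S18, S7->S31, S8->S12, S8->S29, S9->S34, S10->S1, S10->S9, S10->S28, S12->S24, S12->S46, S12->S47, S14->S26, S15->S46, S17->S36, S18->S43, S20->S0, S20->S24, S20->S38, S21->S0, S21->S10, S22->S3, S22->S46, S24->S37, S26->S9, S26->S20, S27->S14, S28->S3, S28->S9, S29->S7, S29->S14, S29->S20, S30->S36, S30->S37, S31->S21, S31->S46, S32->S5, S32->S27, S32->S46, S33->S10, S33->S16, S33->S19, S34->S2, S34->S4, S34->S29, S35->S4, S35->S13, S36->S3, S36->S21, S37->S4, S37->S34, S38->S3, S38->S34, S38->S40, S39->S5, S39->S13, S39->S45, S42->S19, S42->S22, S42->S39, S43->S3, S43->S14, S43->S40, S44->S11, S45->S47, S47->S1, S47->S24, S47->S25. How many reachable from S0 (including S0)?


BFS from S0:
  layer 0: {S0}
  layer 1: {S9, S47}
  layer 2: {S1, S24, S25, S34}
  layer 3: {S2, S4, S23, S29, S37}
  layer 4: {S7, S14, S20}
  layer 5: {S18, S26, S31, S38}
  layer 6: {S3, S21, S40, S43, S46}
  layer 7: {S10, S12}
  layer 8: {S28}
Reachable set: {S0, S1, S2, S3, S4, S7, S9, S10, S12, S14, S18, S20, S21, S23, S24, S25, S26, S28, S29, S31, S34, S37, S38, S40, S43, S46, S47}
Count = 27

27


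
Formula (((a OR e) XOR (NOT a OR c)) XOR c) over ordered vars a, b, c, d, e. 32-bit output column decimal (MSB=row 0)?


Formula: (((a OR e) XOR (NOT a OR c)) XOR c) over a, b, c, d, e (32 rows)
Evaluate each row (bits = a,b,c,d,e, MSB first):
  row 0 [00000]: (((0 OR 0) XOR (NOT 0 OR 0)) XOR 0) -> 1
  row 1 [00001]: (((0 OR 1) XOR (NOT 0 OR 0)) XOR 0) -> 0
  row 2 [00010]: (((0 OR 0) XOR (NOT 0 OR 0)) XOR 0) -> 1
  row 3 [00011]: (((0 OR 1) XOR (NOT 0 OR 0)) XOR 0) -> 0
  row 4 [00100]: (((0 OR 0) XOR (NOT 0 OR 1)) XOR 1) -> 0
  row 5 [00101]: (((0 OR 1) XOR (NOT 0 OR 1)) XOR 1) -> 1
  row 6 [00110]: (((0 OR 0) XOR (NOT 0 OR 1)) XOR 1) -> 0
  row 7 [00111]: (((0 OR 1) XOR (NOT 0 OR 1)) XOR 1) -> 1
  row 8 [01000]: (((0 OR 0) XOR (NOT 0 OR 0)) XOR 0) -> 1
  row 9 [01001]: (((0 OR 1) XOR (NOT 0 OR 0)) XOR 0) -> 0
  row 10 [01010]: (((0 OR 0) XOR (NOT 0 OR 0)) XOR 0) -> 1
  row 11 [01011]: (((0 OR 1) XOR (NOT 0 OR 0)) XOR 0) -> 0
  row 12 [01100]: (((0 OR 0) XOR (NOT 0 OR 1)) XOR 1) -> 0
  row 13 [01101]: (((0 OR 1) XOR (NOT 0 OR 1)) XOR 1) -> 1
  row 14 [01110]: (((0 OR 0) XOR (NOT 0 OR 1)) XOR 1) -> 0
  row 15 [01111]: (((0 OR 1) XOR (NOT 0 OR 1)) XOR 1) -> 1
  row 16 [10000]: (((1 OR 0) XOR (NOT 1 OR 0)) XOR 0) -> 1
  row 17 [10001]: (((1 OR 1) XOR (NOT 1 OR 0)) XOR 0) -> 1
  row 18 [10010]: (((1 OR 0) XOR (NOT 1 OR 0)) XOR 0) -> 1
  row 19 [10011]: (((1 OR 1) XOR (NOT 1 OR 0)) XOR 0) -> 1
  row 20 [10100]: (((1 OR 0) XOR (NOT 1 OR 1)) XOR 1) -> 1
  row 21 [10101]: (((1 OR 1) XOR (NOT 1 OR 1)) XOR 1) -> 1
  row 22 [10110]: (((1 OR 0) XOR (NOT 1 OR 1)) XOR 1) -> 1
  row 23 [10111]: (((1 OR 1) XOR (NOT 1 OR 1)) XOR 1) -> 1
  row 24 [11000]: (((1 OR 0) XOR (NOT 1 OR 0)) XOR 0) -> 1
  row 25 [11001]: (((1 OR 1) XOR (NOT 1 OR 0)) XOR 0) -> 1
  row 26 [11010]: (((1 OR 0) XOR (NOT 1 OR 0)) XOR 0) -> 1
  row 27 [11011]: (((1 OR 1) XOR (NOT 1 OR 0)) XOR 0) -> 1
  row 28 [11100]: (((1 OR 0) XOR (NOT 1 OR 1)) XOR 1) -> 1
  row 29 [11101]: (((1 OR 1) XOR (NOT 1 OR 1)) XOR 1) -> 1
  row 30 [11110]: (((1 OR 0) XOR (NOT 1 OR 1)) XOR 1) -> 1
  row 31 [11111]: (((1 OR 1) XOR (NOT 1 OR 1)) XOR 1) -> 1
Full result column, 4 rows per line (a,b,c fixed per line; d,e runs 00..11 left to right):
  rows 0-3 [a,b,c=000]: 1010  = hex A
  rows 4-7 [a,b,c=001]: 0101  = hex 5
  rows 8-11 [a,b,c=010]: 1010  = hex A
  rows 12-15 [a,b,c=011]: 0101  = hex 5
  rows 16-19 [a,b,c=100]: 1111  = hex F
  rows 20-23 [a,b,c=101]: 1111  = hex F
  rows 24-27 [a,b,c=110]: 1111  = hex F
  rows 28-31 [a,b,c=111]: 1111  = hex F
Output column (row 0 .. row 31) = 10100101101001011111111111111111
Output column grouped in 4s = 1010 0101 1010 0101 1111 1111 1111 1111 = 0xA5A5FFFF
Convert to decimal digit by digit (value = value*16 + digit):
  A -> 10
  10*16 + 5 = 165
  165*16 + 10 (A) = 2650
  2650*16 + 5 = 42405
  42405*16 + 15 (F) = 678495
  678495*16 + 15 (F) = 10855935
  10855935*16 + 15 (F) = 173694975
  173694975*16 + 15 (F) = 2779119615
Decimal = 2779119615

2779119615


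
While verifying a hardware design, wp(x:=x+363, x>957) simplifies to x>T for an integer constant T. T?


Formula: wp(x:=E, P) = P[E/x] (substitute E for x in postcondition)
Step 1: Postcondition: x>957
Step 2: Substitute x+363 for x: x+363>957
Step 3: Solve for x: x > 957-363 = 594

594


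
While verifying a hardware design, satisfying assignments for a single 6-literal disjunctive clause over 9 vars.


Step 1: Total=2^9=512
Step 2: Unsat when all 6 false: 2^3=8
Step 3: Sat=512-8=504

504


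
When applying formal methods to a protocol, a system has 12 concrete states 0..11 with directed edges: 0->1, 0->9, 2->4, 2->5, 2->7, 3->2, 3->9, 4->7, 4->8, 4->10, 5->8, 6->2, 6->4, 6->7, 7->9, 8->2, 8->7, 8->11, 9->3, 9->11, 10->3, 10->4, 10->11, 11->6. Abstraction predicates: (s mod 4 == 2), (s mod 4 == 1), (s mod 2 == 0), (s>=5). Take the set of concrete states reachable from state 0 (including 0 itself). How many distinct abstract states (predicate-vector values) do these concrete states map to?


BFS from 0:
Concrete reachable: {0, 1, 2, 3, 4, 5, 6, 7, 8, 9, 10, 11}
Abstract via predicates (s mod 4 == 2), (s mod 4 == 1), (s mod 2 == 0), (s>=5):
  (0,0,0,0) <- {3}
  (0,0,0,1) <- {7, 11}
  (0,0,1,0) <- {0, 4}
  (0,0,1,1) <- {8}
  (0,1,0,0) <- {1}
  (0,1,0,1) <- {5, 9}
  (1,0,1,0) <- {2}
  (1,0,1,1) <- {6, 10}
Distinct abstract states = 8

8


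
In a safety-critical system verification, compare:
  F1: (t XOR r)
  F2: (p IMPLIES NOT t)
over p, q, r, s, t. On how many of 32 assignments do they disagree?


F1 = (t XOR r)
F2 = (p IMPLIES NOT t)
Evaluate both on each of 32 rows (bits = p,q,r,s,t):
  row 0 [00000]: F1=0 F2=1 (differ) -> 1
  row 1 [00001]: F1=1 F2=1 -> 0
  row 2 [00010]: F1=0 F2=1 (differ) -> 1
  row 3 [00011]: F1=1 F2=1 -> 0
  row 4 [00100]: F1=1 F2=1 -> 0
  row 5 [00101]: F1=0 F2=1 (differ) -> 1
  row 6 [00110]: F1=1 F2=1 -> 0
  row 7 [00111]: F1=0 F2=1 (differ) -> 1
  row 8 [01000]: F1=0 F2=1 (differ) -> 1
  row 9 [01001]: F1=1 F2=1 -> 0
  row 10 [01010]: F1=0 F2=1 (differ) -> 1
  row 11 [01011]: F1=1 F2=1 -> 0
  row 12 [01100]: F1=1 F2=1 -> 0
  row 13 [01101]: F1=0 F2=1 (differ) -> 1
  row 14 [01110]: F1=1 F2=1 -> 0
  row 15 [01111]: F1=0 F2=1 (differ) -> 1
  row 16 [10000]: F1=0 F2=1 (differ) -> 1
  row 17 [10001]: F1=1 F2=0 (differ) -> 1
  row 18 [10010]: F1=0 F2=1 (differ) -> 1
  row 19 [10011]: F1=1 F2=0 (differ) -> 1
  row 20 [10100]: F1=1 F2=1 -> 0
  row 21 [10101]: F1=0 F2=0 -> 0
  row 22 [10110]: F1=1 F2=1 -> 0
  row 23 [10111]: F1=0 F2=0 -> 0
  row 24 [11000]: F1=0 F2=1 (differ) -> 1
  row 25 [11001]: F1=1 F2=0 (differ) -> 1
  row 26 [11010]: F1=0 F2=1 (differ) -> 1
  row 27 [11011]: F1=1 F2=0 (differ) -> 1
  row 28 [11100]: F1=1 F2=1 -> 0
  row 29 [11101]: F1=0 F2=0 -> 0
  row 30 [11110]: F1=1 F2=1 -> 0
  row 31 [11111]: F1=0 F2=0 -> 0
Full result column, 8 rows per line (p,q fixed per line; r,s,t runs 000..111 left to right):
  rows 0-7 [p,q=00]: 10100101  (ones: 4)
  rows 8-15 [p,q=01]: 10100101  (ones: 4)
  rows 16-23 [p,q=10]: 11110000  (ones: 4)
  rows 24-31 [p,q=11]: 11110000  (ones: 4)
Disagreements = 4+4+4+4 = 16

16


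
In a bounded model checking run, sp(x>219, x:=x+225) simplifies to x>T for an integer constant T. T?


Formula: sp(P, x:=E) = exists old_x. (x = E[old_x/x]) AND P[old_x/x] (old_x is the value of x before the assignment; eliminate old_x by solving x = E[old_x/x] for old_x)
Step 1: Precondition P: x>219, i.e. old_x > 219
Step 2: Assignment gives x = old_x + 225, so old_x = x - 225
Step 3: Substitute into P: x - 225 > 219
Step 4: Simplify: x > 219+225 = 444

444


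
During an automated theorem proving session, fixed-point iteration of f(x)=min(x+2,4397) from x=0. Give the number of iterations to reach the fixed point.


Step 1: x=0, cap=4397, increment=2
Step 2: x grows by 2 each step until capped at 4397; fixed point is x=4397
Step 3: iterations = ceil(4397/2) = 2199

2199


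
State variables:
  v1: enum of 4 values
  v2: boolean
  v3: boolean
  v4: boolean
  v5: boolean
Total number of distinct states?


State space = product of domain sizes of all variables.
Domain sizes:
  v1 (enum of 4 values): 4
  v2 (boolean): 2
  v3 (boolean): 2
  v4 (boolean): 2
  v5 (boolean): 2
Product = 4 * 2 * 2 * 2 * 2 = 64

64


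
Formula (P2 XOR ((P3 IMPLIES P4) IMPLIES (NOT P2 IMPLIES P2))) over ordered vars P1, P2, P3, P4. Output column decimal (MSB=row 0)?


Formula: (P2 XOR ((P3 IMPLIES P4) IMPLIES (NOT P2 IMPLIES P2))) over P1, P2, P3, P4 (16 rows)
Evaluate each row (bits = P1,P2,P3,P4, MSB first):
  row 0 [0000]: (0 XOR ((0 IMPLIES 0) IMPLIES (NOT 0 IMPLIES 0))) -> 0
  row 1 [0001]: (0 XOR ((0 IMPLIES 1) IMPLIES (NOT 0 IMPLIES 0))) -> 0
  row 2 [0010]: (0 XOR ((1 IMPLIES 0) IMPLIES (NOT 0 IMPLIES 0))) -> 1
  row 3 [0011]: (0 XOR ((1 IMPLIES 1) IMPLIES (NOT 0 IMPLIES 0))) -> 0
  row 4 [0100]: (1 XOR ((0 IMPLIES 0) IMPLIES (NOT 1 IMPLIES 1))) -> 0
  row 5 [0101]: (1 XOR ((0 IMPLIES 1) IMPLIES (NOT 1 IMPLIES 1))) -> 0
  row 6 [0110]: (1 XOR ((1 IMPLIES 0) IMPLIES (NOT 1 IMPLIES 1))) -> 0
  row 7 [0111]: (1 XOR ((1 IMPLIES 1) IMPLIES (NOT 1 IMPLIES 1))) -> 0
  row 8 [1000]: (0 XOR ((0 IMPLIES 0) IMPLIES (NOT 0 IMPLIES 0))) -> 0
  row 9 [1001]: (0 XOR ((0 IMPLIES 1) IMPLIES (NOT 0 IMPLIES 0))) -> 0
  row 10 [1010]: (0 XOR ((1 IMPLIES 0) IMPLIES (NOT 0 IMPLIES 0))) -> 1
  row 11 [1011]: (0 XOR ((1 IMPLIES 1) IMPLIES (NOT 0 IMPLIES 0))) -> 0
  row 12 [1100]: (1 XOR ((0 IMPLIES 0) IMPLIES (NOT 1 IMPLIES 1))) -> 0
  row 13 [1101]: (1 XOR ((0 IMPLIES 1) IMPLIES (NOT 1 IMPLIES 1))) -> 0
  row 14 [1110]: (1 XOR ((1 IMPLIES 0) IMPLIES (NOT 1 IMPLIES 1))) -> 0
  row 15 [1111]: (1 XOR ((1 IMPLIES 1) IMPLIES (NOT 1 IMPLIES 1))) -> 0
Full result column, 4 rows per line (P1,P2 fixed per line; P3,P4 runs 00..11 left to right):
  rows 0-3 [P1,P2=00]: 0010  = hex 2
  rows 4-7 [P1,P2=01]: 0000  = hex 0
  rows 8-11 [P1,P2=10]: 0010  = hex 2
  rows 12-15 [P1,P2=11]: 0000  = hex 0
Output column (row 0 .. row 15) = 0010000000100000
Output column grouped in 4s = 0010 0000 0010 0000 = 0x2020
Convert to decimal digit by digit (value = value*16 + digit):
  2 -> 2
  2*16 + 0 = 32
  32*16 + 2 = 514
  514*16 + 0 = 8224
Decimal = 8224

8224


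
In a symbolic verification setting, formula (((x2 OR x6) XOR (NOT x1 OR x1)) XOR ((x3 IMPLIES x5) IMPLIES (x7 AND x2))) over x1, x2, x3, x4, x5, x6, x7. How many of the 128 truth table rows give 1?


Formula: (((x2 OR x6) XOR (NOT x1 OR x1)) XOR ((x3 IMPLIES x5) IMPLIES (x7 AND x2))) over 7 vars (128 rows)
Evaluate each row (x1, x2, x3, x4, x5, x6, x7 as bits, MSB first):
  row 0 [0000000]: (((0 OR 0) XOR (NOT 0 OR 0)) XOR ((0 IMPLIES 0) IMPLIES (0 AND 0))) -> 1
  row 1 [0000001]: (((0 OR 0) XOR (NOT 0 OR 0)) XOR ((0 IMPLIES 0) IMPLIES (1 AND 0))) -> 1
  row 2 [0000010]: (((0 OR 1) XOR (NOT 0 OR 0)) XOR ((0 IMPLIES 0) IMPLIES (0 AND 0))) -> 0
  row 3 [0000011]: (((0 OR 1) XOR (NOT 0 OR 0)) XOR ((0 IMPLIES 0) IMPLIES (1 AND 0))) -> 0
  row 4 [0000100]: (((0 OR 0) XOR (NOT 0 OR 0)) XOR ((0 IMPLIES 1) IMPLIES (0 AND 0))) -> 1
  (every remaining row is evaluated the same way; all 128 results are listed next)
Full result column, 8 rows per line (x1,x2,x3,x4 fixed per line; x5,x6,x7 runs 000..111 left to right):
  rows 0-7 [x1,x2,x3,x4=0000]: 11001100  (ones: 4)
  rows 8-15 [x1,x2,x3,x4=0001]: 11001100  (ones: 4)
  rows 16-23 [x1,x2,x3,x4=0010]: 00111100  (ones: 4)
  rows 24-31 [x1,x2,x3,x4=0011]: 00111100  (ones: 4)
  rows 32-39 [x1,x2,x3,x4=0100]: 01010101  (ones: 4)
  rows 40-47 [x1,x2,x3,x4=0101]: 01010101  (ones: 4)
  rows 48-55 [x1,x2,x3,x4=0110]: 11110101  (ones: 6)
  rows 56-63 [x1,x2,x3,x4=0111]: 11110101  (ones: 6)
  rows 64-71 [x1,x2,x3,x4=1000]: 11001100  (ones: 4)
  rows 72-79 [x1,x2,x3,x4=1001]: 11001100  (ones: 4)
  rows 80-87 [x1,x2,x3,x4=1010]: 00111100  (ones: 4)
  rows 88-95 [x1,x2,x3,x4=1011]: 00111100  (ones: 4)
  rows 96-103 [x1,x2,x3,x4=1100]: 01010101  (ones: 4)
  rows 104-111 [x1,x2,x3,x4=1101]: 01010101  (ones: 4)
  rows 112-119 [x1,x2,x3,x4=1110]: 11110101  (ones: 6)
  rows 120-127 [x1,x2,x3,x4=1111]: 11110101  (ones: 6)
Count of 1-rows = 4+4+4+4+4+4+6+6+4+4+4+4+4+4+6+6 = 72

72


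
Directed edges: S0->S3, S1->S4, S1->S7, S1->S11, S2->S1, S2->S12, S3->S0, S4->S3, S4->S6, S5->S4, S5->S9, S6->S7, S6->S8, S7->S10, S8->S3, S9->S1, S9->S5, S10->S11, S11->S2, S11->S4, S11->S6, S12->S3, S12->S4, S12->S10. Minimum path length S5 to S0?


BFS layer-by-layer from S5:
  dist 0: {S5}
  dist 1: {S4, S9}
  dist 2: {S1, S3, S6}
  dist 3: {S0, S7, S8, S11}
  -> S0 reached at distance 3
Shortest path length = 3

3


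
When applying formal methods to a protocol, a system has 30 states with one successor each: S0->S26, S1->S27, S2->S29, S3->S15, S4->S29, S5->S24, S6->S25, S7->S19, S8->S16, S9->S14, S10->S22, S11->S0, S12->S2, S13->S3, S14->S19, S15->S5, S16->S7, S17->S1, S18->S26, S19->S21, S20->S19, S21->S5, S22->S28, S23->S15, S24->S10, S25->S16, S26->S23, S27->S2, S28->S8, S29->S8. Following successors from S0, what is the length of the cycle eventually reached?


Trace from S0 until a state repeats:
  S0 -> S26 -> S23 -> S15 -> S5 -> S24 -> S10 -> S22 -> S28 -> S8 -> S16 -> S7 -> S19 -> S21 -> S5
S5 first seen at step 4, revisited at step 14.
Cycle length = 14 - 4 = 10

10


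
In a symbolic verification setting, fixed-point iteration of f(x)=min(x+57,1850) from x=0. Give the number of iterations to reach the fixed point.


Step 1: x=0, cap=1850, increment=57
Step 2: x grows by 57 each step until capped at 1850; fixed point is x=1850
Step 3: iterations = ceil(1850/57) = 33

33


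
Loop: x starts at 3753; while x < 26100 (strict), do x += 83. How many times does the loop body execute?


Step 1: x goes from 3753 toward 26100 by 83; the body runs while x<26100, so iterations = ceil((bound-start)/step)
Step 2: Distance=22347
Step 3: ceil(22347/83)=270

270


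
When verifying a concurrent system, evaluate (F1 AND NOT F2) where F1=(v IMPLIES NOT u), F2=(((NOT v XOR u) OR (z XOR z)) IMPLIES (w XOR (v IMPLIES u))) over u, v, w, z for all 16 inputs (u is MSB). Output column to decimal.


F1 = (v IMPLIES NOT u)
F2 = (((NOT v XOR u) OR (z XOR z)) IMPLIES (w XOR (v IMPLIES u)))
Counterexample to F1=>F2 is where F1=1 and F2=0.
Evaluate each row (bits = u,v,w,z, MSB first):
  row 0 [0000]: F1=1 F2=1 -> F1&~F2 -> 0
  row 1 [0001]: F1=1 F2=1 -> F1&~F2 -> 0
  row 2 [0010]: F1=1 F2=0 -> F1&~F2 -> 1
  row 3 [0011]: F1=1 F2=0 -> F1&~F2 -> 1
  row 4 [0100]: F1=1 F2=1 -> F1&~F2 -> 0
  row 5 [0101]: F1=1 F2=1 -> F1&~F2 -> 0
  row 6 [0110]: F1=1 F2=1 -> F1&~F2 -> 0
  row 7 [0111]: F1=1 F2=1 -> F1&~F2 -> 0
  row 8 [1000]: F1=1 F2=1 -> F1&~F2 -> 0
  row 9 [1001]: F1=1 F2=1 -> F1&~F2 -> 0
  row 10 [1010]: F1=1 F2=1 -> F1&~F2 -> 0
  row 11 [1011]: F1=1 F2=1 -> F1&~F2 -> 0
  row 12 [1100]: F1=0 F2=1 -> F1&~F2 -> 0
  row 13 [1101]: F1=0 F2=1 -> F1&~F2 -> 0
  row 14 [1110]: F1=0 F2=0 -> F1&~F2 -> 0
  row 15 [1111]: F1=0 F2=0 -> F1&~F2 -> 0
Full result column, 4 rows per line (u,v fixed per line; w,z runs 00..11 left to right):
  rows 0-3 [u,v=00]: 0011  = hex 3
  rows 4-7 [u,v=01]: 0000  = hex 0
  rows 8-11 [u,v=10]: 0000  = hex 0
  rows 12-15 [u,v=11]: 0000  = hex 0
Counterexample vector (row 0 .. row 15) = 0011000000000000
Output column grouped in 4s = 0011 0000 0000 0000 = 0x3000
Convert to decimal digit by digit (value = value*16 + digit):
  3 -> 3
  3*16 + 0 = 48
  48*16 + 0 = 768
  768*16 + 0 = 12288
Decimal = 12288

12288


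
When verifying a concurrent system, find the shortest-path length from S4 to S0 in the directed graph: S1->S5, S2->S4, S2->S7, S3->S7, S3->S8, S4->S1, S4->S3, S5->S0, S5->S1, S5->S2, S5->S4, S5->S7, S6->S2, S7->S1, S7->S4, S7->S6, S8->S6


BFS layer-by-layer from S4:
  dist 0: {S4}
  dist 1: {S1, S3}
  dist 2: {S5, S7, S8}
  dist 3: {S0, S2, S6}
  -> S0 reached at distance 3
Shortest path length = 3

3


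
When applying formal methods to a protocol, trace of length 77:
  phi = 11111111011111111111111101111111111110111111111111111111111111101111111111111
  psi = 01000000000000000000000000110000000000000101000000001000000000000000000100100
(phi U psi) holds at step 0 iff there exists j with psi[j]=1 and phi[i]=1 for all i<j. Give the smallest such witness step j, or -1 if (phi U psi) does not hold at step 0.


(phi U psi) at 0: need smallest j with psi[j]=1 and phi[i]=1 for all i in [0,j).
Scan from step 0:
  step 0: phi=1, psi=0 -> continue
  step 1: psi=1 and phi held for [0,1) -> witness found
Witness step = 1

1
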